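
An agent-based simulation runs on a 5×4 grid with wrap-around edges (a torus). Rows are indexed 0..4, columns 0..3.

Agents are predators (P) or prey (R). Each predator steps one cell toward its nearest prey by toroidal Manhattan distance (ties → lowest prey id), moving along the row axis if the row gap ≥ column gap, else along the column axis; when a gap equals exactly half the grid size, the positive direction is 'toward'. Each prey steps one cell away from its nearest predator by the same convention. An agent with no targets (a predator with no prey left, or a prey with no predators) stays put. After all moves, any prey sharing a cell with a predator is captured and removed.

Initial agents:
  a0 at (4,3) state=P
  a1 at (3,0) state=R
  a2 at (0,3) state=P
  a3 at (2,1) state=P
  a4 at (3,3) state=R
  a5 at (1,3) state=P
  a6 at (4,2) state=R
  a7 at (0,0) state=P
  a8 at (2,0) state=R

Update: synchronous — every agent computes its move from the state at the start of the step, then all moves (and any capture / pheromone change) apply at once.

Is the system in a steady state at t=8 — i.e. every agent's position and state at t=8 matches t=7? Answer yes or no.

t=1: a0@(3,3):P a2@(4,3):P a3@(2,0):P a5@(2,3):P a6@(4,1):R a7@(4,0):P
t=2: a0@(3,0):P a2@(4,0):P a3@(3,0):P a5@(3,3):P a6@(4,2):R a7@(4,1):P
t=3: a0@(3,1):P a2@(4,1):P a3@(3,1):P a5@(4,3):P a7@(4,2):P
t=4: (unchanged — steady state)

yes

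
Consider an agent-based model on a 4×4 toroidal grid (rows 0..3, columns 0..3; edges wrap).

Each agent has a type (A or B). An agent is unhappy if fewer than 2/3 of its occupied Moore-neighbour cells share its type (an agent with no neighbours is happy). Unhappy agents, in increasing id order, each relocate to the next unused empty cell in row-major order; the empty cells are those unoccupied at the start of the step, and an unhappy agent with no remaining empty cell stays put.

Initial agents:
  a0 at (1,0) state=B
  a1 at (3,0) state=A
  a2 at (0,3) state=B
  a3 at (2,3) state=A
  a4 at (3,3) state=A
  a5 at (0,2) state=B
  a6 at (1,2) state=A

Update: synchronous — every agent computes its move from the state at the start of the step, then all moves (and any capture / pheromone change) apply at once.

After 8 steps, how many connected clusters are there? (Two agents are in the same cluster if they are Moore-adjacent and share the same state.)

2

t=1: a0@(0,0):B a1@(3,0):A a2@(0,1):B a3@(2,3):A a4@(1,1):A a5@(1,3):B a6@(2,0):A
t=2: a0@(0,2):B a1@(0,3):A a2@(1,0):B a3@(2,3):A a4@(1,2):A a5@(2,1):B a6@(2,0):A
t=3: a0@(0,0):B a1@(0,1):A a2@(1,1):B a3@(2,3):A a4@(1,3):A a5@(2,2):B a6@(3,0):A
t=4: a0@(0,2):B a1@(0,3):A a2@(1,1):B a3@(2,3):A a4@(1,0):A a5@(1,2):B a6@(3,0):A
t=5: a0@(0,2):B a1@(0,0):A a2@(1,1):B a3@(2,3):A a4@(1,0):A a5@(0,1):B a6@(3,0):A
t=6: a0@(0,2):B a1@(0,3):A a2@(1,2):B a3@(2,3):A a4@(1,3):A a5@(2,0):B a6@(3,0):A
t=7: a0@(0,0):B a1@(0,1):A a2@(1,0):B a3@(1,1):A a4@(2,1):A a5@(2,2):B a6@(3,0):A
t=8: a0@(0,2):B a1@(0,3):A a2@(1,2):B a3@(1,3):A a4@(2,0):A a5@(2,3):B a6@(3,0):A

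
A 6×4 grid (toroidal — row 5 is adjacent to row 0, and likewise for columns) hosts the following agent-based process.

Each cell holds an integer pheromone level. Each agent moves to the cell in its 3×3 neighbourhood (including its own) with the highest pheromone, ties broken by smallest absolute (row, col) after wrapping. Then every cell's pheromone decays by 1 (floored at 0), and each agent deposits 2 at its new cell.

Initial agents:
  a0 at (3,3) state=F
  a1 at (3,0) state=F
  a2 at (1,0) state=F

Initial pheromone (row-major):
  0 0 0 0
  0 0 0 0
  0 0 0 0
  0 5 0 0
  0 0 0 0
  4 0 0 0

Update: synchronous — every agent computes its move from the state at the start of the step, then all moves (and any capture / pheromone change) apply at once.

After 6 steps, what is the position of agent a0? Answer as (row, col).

t=1: a0@(2,0) a1@(3,1) a2@(0,0) | pheromone: 2 0 0 0 / 0 0 0 0 / 2 0 0 0 / 0 6 0 0 / 0 0 0 0 / 3 0 0 0
t=2: a0@(3,1) a1@(3,1) a2@(5,0) | pheromone: 1 0 0 0 / 0 0 0 0 / 1 0 0 0 / 0 9 0 0 / 0 0 0 0 / 4 0 0 0
t=3: a0@(3,1) a1@(3,1) a2@(5,0) | pheromone: 0 0 0 0 / 0 0 0 0 / 0 0 0 0 / 0 12 0 0 / 0 0 0 0 / 5 0 0 0
t=4: a0@(3,1) a1@(3,1) a2@(5,0) | pheromone: 0 0 0 0 / 0 0 0 0 / 0 0 0 0 / 0 15 0 0 / 0 0 0 0 / 6 0 0 0
t=5: a0@(3,1) a1@(3,1) a2@(5,0) | pheromone: 0 0 0 0 / 0 0 0 0 / 0 0 0 0 / 0 18 0 0 / 0 0 0 0 / 7 0 0 0
t=6: a0@(3,1) a1@(3,1) a2@(5,0) | pheromone: 0 0 0 0 / 0 0 0 0 / 0 0 0 0 / 0 21 0 0 / 0 0 0 0 / 8 0 0 0

(3, 1)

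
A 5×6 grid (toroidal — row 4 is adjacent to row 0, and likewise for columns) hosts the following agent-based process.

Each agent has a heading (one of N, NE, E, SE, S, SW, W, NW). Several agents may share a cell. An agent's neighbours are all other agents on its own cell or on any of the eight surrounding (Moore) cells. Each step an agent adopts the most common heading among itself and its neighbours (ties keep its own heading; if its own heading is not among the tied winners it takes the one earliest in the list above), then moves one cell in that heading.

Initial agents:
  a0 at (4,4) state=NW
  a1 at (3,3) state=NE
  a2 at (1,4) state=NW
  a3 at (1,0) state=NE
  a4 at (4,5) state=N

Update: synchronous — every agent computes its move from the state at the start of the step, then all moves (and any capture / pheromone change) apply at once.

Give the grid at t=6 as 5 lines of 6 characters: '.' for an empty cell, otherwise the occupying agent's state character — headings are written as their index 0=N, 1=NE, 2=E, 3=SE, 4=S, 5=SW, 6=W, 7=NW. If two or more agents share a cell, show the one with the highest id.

1...7.
......
...1..
....70
......

t=1: a0@(3,3):NW a1@(2,4):NE a2@(0,3):NW a3@(0,1):NE a4@(3,5):N
t=2: a0@(2,2):NW a1@(1,5):NE a2@(4,2):NW a3@(4,2):NE a4@(2,5):N
t=3: a0@(1,1):NW a1@(0,0):NE a2@(3,1):NW a3@(3,3):NE a4@(1,5):N
t=4: a0@(0,0):NW a1@(4,1):NE a2@(2,0):NW a3@(2,4):NE a4@(0,5):N
t=5: a0@(4,5):NW a1@(3,2):NE a2@(1,5):NW a3@(1,5):NE a4@(4,5):N
t=6: a0@(3,4):NW a1@(2,3):NE a2@(0,4):NW a3@(0,0):NE a4@(3,5):N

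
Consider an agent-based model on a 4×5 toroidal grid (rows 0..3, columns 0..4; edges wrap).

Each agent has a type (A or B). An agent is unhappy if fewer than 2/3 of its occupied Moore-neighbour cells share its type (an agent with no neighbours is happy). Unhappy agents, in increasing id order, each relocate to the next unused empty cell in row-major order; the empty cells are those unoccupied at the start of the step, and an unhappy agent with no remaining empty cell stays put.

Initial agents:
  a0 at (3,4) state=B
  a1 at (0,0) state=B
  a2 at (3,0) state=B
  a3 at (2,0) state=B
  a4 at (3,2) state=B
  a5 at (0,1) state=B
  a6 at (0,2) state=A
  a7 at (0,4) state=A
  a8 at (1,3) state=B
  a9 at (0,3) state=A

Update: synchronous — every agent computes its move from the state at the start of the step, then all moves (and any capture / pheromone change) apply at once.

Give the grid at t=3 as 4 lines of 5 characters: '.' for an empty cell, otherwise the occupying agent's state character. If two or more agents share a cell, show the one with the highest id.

t=1: a0@(1,0):B a1@(0,0):B a2@(3,0):B a3@(2,0):B a4@(1,1):B a5@(0,1):B a6@(1,2):A a7@(1,4):A a8@(2,1):B a9@(2,2):A
t=2: a0@(1,0):B a1@(0,0):B a2@(3,0):B a3@(2,0):B a4@(1,1):B a5@(0,1):B a6@(0,2):A a7@(0,3):A a8@(2,1):B a9@(0,4):A
t=3: a0@(1,0):B a1@(0,0):B a2@(3,0):B a3@(2,0):B a4@(1,1):B a5@(0,1):B a6@(1,2):A a7@(0,3):A a8@(2,1):B a9@(1,3):A

BB.A.
BBAA.
BB...
B....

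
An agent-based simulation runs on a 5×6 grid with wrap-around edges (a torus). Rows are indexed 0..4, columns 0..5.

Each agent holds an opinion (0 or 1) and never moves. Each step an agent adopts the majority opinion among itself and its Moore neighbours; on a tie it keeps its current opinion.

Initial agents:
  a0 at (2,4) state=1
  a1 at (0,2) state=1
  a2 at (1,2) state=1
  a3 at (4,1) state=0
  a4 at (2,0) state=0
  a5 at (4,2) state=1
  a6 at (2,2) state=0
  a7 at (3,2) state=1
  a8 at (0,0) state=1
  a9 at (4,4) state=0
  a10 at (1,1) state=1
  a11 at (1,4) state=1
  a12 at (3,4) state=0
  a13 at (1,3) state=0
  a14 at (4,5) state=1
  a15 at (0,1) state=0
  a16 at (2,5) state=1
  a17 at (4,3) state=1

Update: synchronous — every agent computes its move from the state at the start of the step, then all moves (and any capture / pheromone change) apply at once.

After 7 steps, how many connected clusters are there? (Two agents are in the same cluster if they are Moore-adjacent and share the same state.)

1

t=1: a0@(2,4):1 a1@(0,2):1 a2@(1,2):1 a3@(4,1):1 a4@(2,0):1 a5@(4,2):1 a6@(2,2):1 a7@(3,2):1 a8@(0,0):1 a9@(4,4):0 a10@(1,1):1 a11@(1,4):1 a12@(3,4):1 a13@(1,3):1 a14@(4,5):1 a15@(0,1):1 a16@(2,5):1 a17@(4,3):1
t=2: a0@(2,4):1 a1@(0,2):1 a2@(1,2):1 a3@(4,1):1 a4@(2,0):1 a5@(4,2):1 a6@(2,2):1 a7@(3,2):1 a8@(0,0):1 a9@(4,4):1 a10@(1,1):1 a11@(1,4):1 a12@(3,4):1 a13@(1,3):1 a14@(4,5):1 a15@(0,1):1 a16@(2,5):1 a17@(4,3):1
t=3: (unchanged — steady state)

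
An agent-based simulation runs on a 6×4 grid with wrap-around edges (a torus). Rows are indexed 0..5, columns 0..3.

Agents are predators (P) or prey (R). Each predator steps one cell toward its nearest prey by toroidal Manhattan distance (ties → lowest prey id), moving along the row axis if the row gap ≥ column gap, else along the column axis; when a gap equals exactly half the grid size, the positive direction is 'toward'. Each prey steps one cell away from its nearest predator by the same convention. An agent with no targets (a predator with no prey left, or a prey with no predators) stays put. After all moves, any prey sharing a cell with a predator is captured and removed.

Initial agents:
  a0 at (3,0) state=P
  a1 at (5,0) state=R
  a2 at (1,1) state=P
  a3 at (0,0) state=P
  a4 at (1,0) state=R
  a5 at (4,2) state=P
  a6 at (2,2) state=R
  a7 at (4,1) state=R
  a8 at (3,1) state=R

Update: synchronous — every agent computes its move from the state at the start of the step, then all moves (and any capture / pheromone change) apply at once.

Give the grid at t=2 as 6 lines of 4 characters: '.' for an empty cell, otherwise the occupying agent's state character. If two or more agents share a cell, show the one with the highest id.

....
..RP
....
R.PR
P...
....

t=1: a0@(3,1):P a1@(4,0):R a2@(1,0):P a3@(5,0):P a4@(1,3):R a5@(4,1):P a6@(3,2):R a7@(4,0):R a8@(3,2):R
t=2: a0@(3,2):P a1@(3,0):R a2@(1,3):P a3@(4,0):P a4@(1,2):R a5@(4,0):P a6@(3,3):R a7@(3,0):R a8@(3,3):R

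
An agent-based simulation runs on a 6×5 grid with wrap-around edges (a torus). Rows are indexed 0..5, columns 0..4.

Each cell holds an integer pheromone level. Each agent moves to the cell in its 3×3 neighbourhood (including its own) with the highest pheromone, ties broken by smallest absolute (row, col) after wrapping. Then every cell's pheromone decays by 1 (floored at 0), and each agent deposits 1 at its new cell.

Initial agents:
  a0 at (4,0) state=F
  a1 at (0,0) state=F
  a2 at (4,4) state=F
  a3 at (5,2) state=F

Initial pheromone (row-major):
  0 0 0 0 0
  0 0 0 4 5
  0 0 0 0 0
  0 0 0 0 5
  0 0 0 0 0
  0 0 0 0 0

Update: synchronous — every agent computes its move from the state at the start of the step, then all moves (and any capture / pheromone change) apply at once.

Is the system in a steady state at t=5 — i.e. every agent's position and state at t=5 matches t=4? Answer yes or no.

yes

t=1: a0@(3,4) a1@(1,4) a2@(3,4) a3@(0,1) | pheromone: 0 1 0 0 0 / 0 0 0 3 5 / 0 0 0 0 0 / 0 0 0 0 6 / 0 0 0 0 0 / 0 0 0 0 0
t=2: a0@(3,4) a1@(1,4) a2@(3,4) a3@(0,1) | pheromone: 0 1 0 0 0 / 0 0 0 2 5 / 0 0 0 0 0 / 0 0 0 0 7 / 0 0 0 0 0 / 0 0 0 0 0
t=3: a0@(3,4) a1@(1,4) a2@(3,4) a3@(0,1) | pheromone: 0 1 0 0 0 / 0 0 0 1 5 / 0 0 0 0 0 / 0 0 0 0 8 / 0 0 0 0 0 / 0 0 0 0 0
t=4: a0@(3,4) a1@(1,4) a2@(3,4) a3@(0,1) | pheromone: 0 1 0 0 0 / 0 0 0 0 5 / 0 0 0 0 0 / 0 0 0 0 9 / 0 0 0 0 0 / 0 0 0 0 0
t=5: a0@(3,4) a1@(1,4) a2@(3,4) a3@(0,1) | pheromone: 0 1 0 0 0 / 0 0 0 0 5 / 0 0 0 0 0 / 0 0 0 0 10 / 0 0 0 0 0 / 0 0 0 0 0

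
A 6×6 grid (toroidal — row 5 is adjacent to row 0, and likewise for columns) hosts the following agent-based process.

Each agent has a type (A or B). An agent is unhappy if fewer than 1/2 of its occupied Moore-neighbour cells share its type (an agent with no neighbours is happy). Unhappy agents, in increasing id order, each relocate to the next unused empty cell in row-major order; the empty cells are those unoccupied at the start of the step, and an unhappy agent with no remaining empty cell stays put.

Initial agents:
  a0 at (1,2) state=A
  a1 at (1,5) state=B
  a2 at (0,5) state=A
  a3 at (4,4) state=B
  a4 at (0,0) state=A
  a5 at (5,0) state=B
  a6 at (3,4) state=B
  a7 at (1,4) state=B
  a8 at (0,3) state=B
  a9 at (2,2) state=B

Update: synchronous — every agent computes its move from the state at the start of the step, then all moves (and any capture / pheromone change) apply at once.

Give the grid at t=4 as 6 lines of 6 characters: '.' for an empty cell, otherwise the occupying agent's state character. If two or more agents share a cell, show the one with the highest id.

A.BB.A
A.BBB.
......
....B.
....B.
......

t=1: a0@(0,1):A a1@(0,2):B a2@(0,4):A a3@(4,4):B a4@(1,0):A a5@(1,1):B a6@(3,4):B a7@(1,4):B a8@(0,3):B a9@(1,3):B
t=2: a0@(0,0):A a1@(0,2):B a2@(0,5):A a3@(4,4):B a4@(1,0):A a5@(1,2):B a6@(3,4):B a7@(1,4):B a8@(0,3):B a9@(1,3):B
t=3: (unchanged — steady state)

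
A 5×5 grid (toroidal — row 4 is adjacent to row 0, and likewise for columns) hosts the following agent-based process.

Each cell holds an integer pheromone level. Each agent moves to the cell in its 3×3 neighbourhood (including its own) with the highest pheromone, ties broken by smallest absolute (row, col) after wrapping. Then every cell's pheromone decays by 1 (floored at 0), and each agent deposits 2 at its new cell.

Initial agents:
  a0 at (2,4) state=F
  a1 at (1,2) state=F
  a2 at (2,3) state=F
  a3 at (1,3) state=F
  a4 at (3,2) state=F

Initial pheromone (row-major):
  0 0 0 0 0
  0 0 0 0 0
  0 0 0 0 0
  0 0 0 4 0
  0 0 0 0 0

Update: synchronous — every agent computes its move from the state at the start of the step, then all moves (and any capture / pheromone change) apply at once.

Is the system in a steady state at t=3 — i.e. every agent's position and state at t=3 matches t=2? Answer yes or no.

yes

t=1: a0@(3,3) a1@(0,1) a2@(3,3) a3@(0,2) a4@(3,3) | pheromone: 0 2 2 0 0 / 0 0 0 0 0 / 0 0 0 0 0 / 0 0 0 9 0 / 0 0 0 0 0
t=2: a0@(3,3) a1@(0,1) a2@(3,3) a3@(0,1) a4@(3,3) | pheromone: 0 5 1 0 0 / 0 0 0 0 0 / 0 0 0 0 0 / 0 0 0 14 0 / 0 0 0 0 0
t=3: a0@(3,3) a1@(0,1) a2@(3,3) a3@(0,1) a4@(3,3) | pheromone: 0 8 0 0 0 / 0 0 0 0 0 / 0 0 0 0 0 / 0 0 0 19 0 / 0 0 0 0 0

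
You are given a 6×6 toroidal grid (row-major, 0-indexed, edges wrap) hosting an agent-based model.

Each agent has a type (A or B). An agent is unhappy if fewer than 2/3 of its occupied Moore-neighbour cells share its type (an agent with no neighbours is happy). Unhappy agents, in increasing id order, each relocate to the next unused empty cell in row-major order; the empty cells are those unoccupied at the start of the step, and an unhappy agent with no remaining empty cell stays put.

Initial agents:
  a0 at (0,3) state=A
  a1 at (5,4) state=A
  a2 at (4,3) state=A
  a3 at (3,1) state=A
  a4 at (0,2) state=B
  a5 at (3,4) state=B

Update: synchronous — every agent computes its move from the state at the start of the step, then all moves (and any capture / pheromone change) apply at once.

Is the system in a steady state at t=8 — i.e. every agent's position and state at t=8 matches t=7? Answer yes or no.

t=1: a0@(0,0):A a1@(5,4):A a2@(0,1):A a3@(3,1):A a4@(0,4):B a5@(0,5):B
t=2: a0@(0,2):A a1@(0,3):A a2@(0,1):A a3@(3,1):A a4@(1,0):B a5@(1,1):B
t=3: a0@(0,2):A a1@(0,3):A a2@(0,0):A a3@(3,1):A a4@(0,4):B a5@(0,5):B
t=4: a0@(0,2):A a1@(0,1):A a2@(1,0):A a3@(3,1):A a4@(1,1):B a5@(1,2):B
t=5: a0@(0,0):A a1@(0,3):A a2@(0,4):A a3@(3,1):A a4@(0,5):B a5@(1,3):B
t=6: a0@(0,1):A a1@(0,2):A a2@(1,0):A a3@(3,1):A a4@(1,1):B a5@(1,2):B
t=7: a0@(0,0):A a1@(0,3):A a2@(0,4):A a3@(3,1):A a4@(0,5):B a5@(1,3):B
t=8: a0@(0,1):A a1@(0,2):A a2@(1,0):A a3@(3,1):A a4@(1,1):B a5@(1,2):B

no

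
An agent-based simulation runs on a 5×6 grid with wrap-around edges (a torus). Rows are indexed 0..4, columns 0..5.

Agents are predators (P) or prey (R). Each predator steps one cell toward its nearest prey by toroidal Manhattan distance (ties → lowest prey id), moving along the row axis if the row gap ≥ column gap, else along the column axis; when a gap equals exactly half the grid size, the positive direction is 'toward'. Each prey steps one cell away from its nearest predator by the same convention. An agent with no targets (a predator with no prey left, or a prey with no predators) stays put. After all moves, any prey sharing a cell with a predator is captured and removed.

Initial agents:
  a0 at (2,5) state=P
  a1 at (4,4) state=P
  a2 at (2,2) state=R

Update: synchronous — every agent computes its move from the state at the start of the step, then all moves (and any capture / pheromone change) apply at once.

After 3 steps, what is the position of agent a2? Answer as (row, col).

t=1: a0@(2,0):P a1@(3,4):P a2@(2,1):R
t=2: a0@(2,1):P a1@(3,5):P a2@(2,2):R
t=3: a0@(2,2):P a1@(3,0):P a2@(2,3):R

(2, 3)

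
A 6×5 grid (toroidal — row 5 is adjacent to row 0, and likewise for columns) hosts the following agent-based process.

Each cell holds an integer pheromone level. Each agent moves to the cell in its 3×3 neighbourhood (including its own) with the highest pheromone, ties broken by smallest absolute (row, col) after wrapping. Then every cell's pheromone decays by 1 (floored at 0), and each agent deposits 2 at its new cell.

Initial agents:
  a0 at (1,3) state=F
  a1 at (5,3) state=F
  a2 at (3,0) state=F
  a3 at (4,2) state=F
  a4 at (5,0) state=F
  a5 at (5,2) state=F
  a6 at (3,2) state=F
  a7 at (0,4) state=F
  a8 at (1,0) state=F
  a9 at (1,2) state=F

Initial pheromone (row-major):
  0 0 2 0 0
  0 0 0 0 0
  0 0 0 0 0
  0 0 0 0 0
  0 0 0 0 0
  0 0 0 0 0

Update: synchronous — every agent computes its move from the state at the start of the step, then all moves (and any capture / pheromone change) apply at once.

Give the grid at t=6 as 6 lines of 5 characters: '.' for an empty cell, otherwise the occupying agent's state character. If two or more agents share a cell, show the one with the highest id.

F.F..
.....
F....
.....
.....
.....

t=1: a0@(0,2) a1@(0,2) a2@(2,0) a3@(3,1) a4@(0,0) a5@(0,2) a6@(2,1) a7@(0,0) a8@(0,0) a9@(0,2) | pheromone: 6 0 9 0 0 / 0 0 0 0 0 / 2 2 0 0 0 / 0 2 0 0 0 / 0 0 0 0 0 / 0 0 0 0 0
t=2: a0@(0,2) a1@(0,2) a2@(2,0) a3@(2,0) a4@(0,0) a5@(0,2) a6@(2,0) a7@(0,0) a8@(0,0) a9@(0,2) | pheromone: 11 0 16 0 0 / 0 0 0 0 0 / 7 1 0 0 0 / 0 1 0 0 0 / 0 0 0 0 0 / 0 0 0 0 0
t=3: a0@(0,2) a1@(0,2) a2@(2,0) a3@(2,0) a4@(0,0) a5@(0,2) a6@(2,0) a7@(0,0) a8@(0,0) a9@(0,2) | pheromone: 16 0 23 0 0 / 0 0 0 0 0 / 12 0 0 0 0 / 0 0 0 0 0 / 0 0 0 0 0 / 0 0 0 0 0
t=4: a0@(0,2) a1@(0,2) a2@(2,0) a3@(2,0) a4@(0,0) a5@(0,2) a6@(2,0) a7@(0,0) a8@(0,0) a9@(0,2) | pheromone: 21 0 30 0 0 / 0 0 0 0 0 / 17 0 0 0 0 / 0 0 0 0 0 / 0 0 0 0 0 / 0 0 0 0 0
t=5: a0@(0,2) a1@(0,2) a2@(2,0) a3@(2,0) a4@(0,0) a5@(0,2) a6@(2,0) a7@(0,0) a8@(0,0) a9@(0,2) | pheromone: 26 0 37 0 0 / 0 0 0 0 0 / 22 0 0 0 0 / 0 0 0 0 0 / 0 0 0 0 0 / 0 0 0 0 0
t=6: a0@(0,2) a1@(0,2) a2@(2,0) a3@(2,0) a4@(0,0) a5@(0,2) a6@(2,0) a7@(0,0) a8@(0,0) a9@(0,2) | pheromone: 31 0 44 0 0 / 0 0 0 0 0 / 27 0 0 0 0 / 0 0 0 0 0 / 0 0 0 0 0 / 0 0 0 0 0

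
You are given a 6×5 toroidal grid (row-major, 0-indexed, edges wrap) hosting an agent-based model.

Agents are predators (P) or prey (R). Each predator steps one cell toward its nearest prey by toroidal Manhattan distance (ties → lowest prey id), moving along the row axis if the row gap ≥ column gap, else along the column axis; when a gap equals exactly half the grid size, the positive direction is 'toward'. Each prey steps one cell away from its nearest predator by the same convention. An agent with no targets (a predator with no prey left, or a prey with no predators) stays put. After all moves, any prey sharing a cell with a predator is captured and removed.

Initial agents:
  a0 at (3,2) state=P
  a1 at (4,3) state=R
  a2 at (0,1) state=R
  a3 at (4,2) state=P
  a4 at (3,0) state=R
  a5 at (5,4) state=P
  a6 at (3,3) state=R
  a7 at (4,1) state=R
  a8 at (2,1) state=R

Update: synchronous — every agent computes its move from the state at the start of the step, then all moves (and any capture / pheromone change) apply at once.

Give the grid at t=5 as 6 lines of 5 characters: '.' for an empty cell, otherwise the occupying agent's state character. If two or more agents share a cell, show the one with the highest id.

.....
.....
.....
.PPR.
....R
.R...

t=1: a0@(3,3):P a2@(1,1):R a3@(4,3):P a4@(3,4):R a5@(4,4):P a6@(3,4):R a7@(4,0):R a8@(1,1):R
t=2: a0@(3,4):P a2@(0,1):R a3@(3,3):P a4@(3,0):R a5@(3,4):P a6@(3,0):R a7@(4,1):R a8@(0,1):R
t=3: a0@(3,0):P a2@(5,1):R a3@(3,4):P a4@(3,1):R a5@(3,0):P a6@(3,1):R a7@(4,2):R a8@(5,1):R
t=4: a0@(3,1):P a2@(0,1):R a3@(3,0):P a4@(3,2):R a5@(3,1):P a6@(3,2):R a7@(4,3):R a8@(0,1):R
t=5: a0@(3,2):P a2@(5,1):R a3@(3,1):P a4@(3,3):R a5@(3,2):P a6@(3,3):R a7@(4,4):R a8@(5,1):R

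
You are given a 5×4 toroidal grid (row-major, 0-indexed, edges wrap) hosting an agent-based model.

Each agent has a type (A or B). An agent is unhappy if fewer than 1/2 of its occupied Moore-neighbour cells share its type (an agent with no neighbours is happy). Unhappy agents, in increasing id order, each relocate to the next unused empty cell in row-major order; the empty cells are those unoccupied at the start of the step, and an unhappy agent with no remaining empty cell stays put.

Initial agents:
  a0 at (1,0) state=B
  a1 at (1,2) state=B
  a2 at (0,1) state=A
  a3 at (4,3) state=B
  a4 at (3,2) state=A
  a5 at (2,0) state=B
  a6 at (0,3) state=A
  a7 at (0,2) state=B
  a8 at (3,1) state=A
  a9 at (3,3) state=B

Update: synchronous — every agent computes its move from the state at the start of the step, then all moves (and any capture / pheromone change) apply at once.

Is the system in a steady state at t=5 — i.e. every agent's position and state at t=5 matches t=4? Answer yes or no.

t=1: a0@(0,0):B a1@(1,1):B a2@(1,3):A a3@(4,3):B a4@(2,1):A a5@(2,0):B a6@(2,2):A a7@(0,2):B a8@(3,1):A a9@(3,3):B
t=2: a0@(0,0):B a1@(1,1):B a2@(0,1):A a3@(4,3):B a4@(2,1):A a5@(0,3):B a6@(2,2):A a7@(0,2):B a8@(3,1):A a9@(3,3):B
t=3: a0@(0,0):B a1@(1,0):B a2@(1,2):A a3@(4,3):B a4@(2,1):A a5@(0,3):B a6@(2,2):A a7@(0,2):B a8@(3,1):A a9@(3,3):B
t=4: (unchanged — steady state)

yes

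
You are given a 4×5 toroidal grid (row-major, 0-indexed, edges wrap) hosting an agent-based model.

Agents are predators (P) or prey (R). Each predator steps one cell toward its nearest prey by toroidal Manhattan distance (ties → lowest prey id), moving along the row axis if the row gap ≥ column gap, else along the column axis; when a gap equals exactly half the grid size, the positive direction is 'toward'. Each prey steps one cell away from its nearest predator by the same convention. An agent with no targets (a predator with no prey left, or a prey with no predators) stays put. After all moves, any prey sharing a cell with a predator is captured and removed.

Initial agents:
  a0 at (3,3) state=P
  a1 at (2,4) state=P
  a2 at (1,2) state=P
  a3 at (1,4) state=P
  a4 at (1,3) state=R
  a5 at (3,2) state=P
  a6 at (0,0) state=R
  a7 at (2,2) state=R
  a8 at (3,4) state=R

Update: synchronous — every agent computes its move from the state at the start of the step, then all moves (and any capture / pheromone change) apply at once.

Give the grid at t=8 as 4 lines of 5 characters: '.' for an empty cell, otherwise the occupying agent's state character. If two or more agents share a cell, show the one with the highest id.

.....
PRR..
.....
.PR..

t=1: a0@(3,4):P a1@(3,4):P a2@(1,3):P a3@(1,3):P a4@(1,4):R a5@(2,2):P a6@(3,0):R a7@(3,2):R a8@(3,0):R
t=2: a0@(3,0):P a1@(3,0):P a2@(1,4):P a3@(1,4):P a4@(1,0):R a5@(3,2):P a6@(3,1):R a7@(0,2):R a8@(3,1):R
t=3: a0@(3,1):P a1@(3,1):P a2@(1,0):P a3@(1,0):P a4@(1,1):R a5@(3,1):P a6@(3,2):R a7@(1,2):R a8@(3,2):R
t=4: a0@(3,2):P a1@(3,2):P a2@(1,1):P a3@(1,1):P a4@(1,2):R a5@(3,2):P a6@(3,3):R a7@(1,3):R a8@(3,3):R
t=5: a0@(3,3):P a1@(3,3):P a2@(1,2):P a3@(1,2):P a4@(1,3):R a5@(3,3):P a6@(3,4):R a7@(1,4):R a8@(3,4):R
t=6: a0@(3,4):P a1@(3,4):P a2@(1,3):P a3@(1,3):P a4@(1,4):R a5@(3,4):P a6@(3,0):R a7@(1,0):R a8@(3,0):R
t=7: a0@(3,0):P a1@(3,0):P a2@(1,4):P a3@(1,4):P a4@(1,0):R a5@(3,0):P a6@(3,1):R a7@(1,1):R a8@(3,1):R
t=8: a0@(3,1):P a1@(3,1):P a2@(1,0):P a3@(1,0):P a4@(1,1):R a5@(3,1):P a6@(3,2):R a7@(1,2):R a8@(3,2):R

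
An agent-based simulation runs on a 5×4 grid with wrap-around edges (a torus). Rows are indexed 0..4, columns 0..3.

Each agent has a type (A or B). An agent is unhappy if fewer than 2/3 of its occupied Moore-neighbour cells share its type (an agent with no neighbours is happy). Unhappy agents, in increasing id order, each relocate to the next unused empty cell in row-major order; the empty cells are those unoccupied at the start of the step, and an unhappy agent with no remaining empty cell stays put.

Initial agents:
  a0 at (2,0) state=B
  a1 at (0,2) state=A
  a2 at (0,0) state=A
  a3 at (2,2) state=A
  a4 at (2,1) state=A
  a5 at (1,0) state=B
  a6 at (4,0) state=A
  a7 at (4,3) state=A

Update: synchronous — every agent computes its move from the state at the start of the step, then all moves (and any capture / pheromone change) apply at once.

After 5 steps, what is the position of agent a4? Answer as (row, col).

t=1: a0@(0,1):B a1@(0,2):A a2@(0,0):A a3@(2,2):A a4@(0,3):A a5@(1,1):B a6@(4,0):A a7@(4,3):A
t=2: a0@(1,0):B a1@(1,2):A a2@(1,3):A a3@(2,0):A a4@(0,3):A a5@(2,1):B a6@(4,0):A a7@(4,3):A
t=3: a0@(0,0):B a1@(1,2):A a2@(1,3):A a3@(0,1):A a4@(0,3):A a5@(0,2):B a6@(4,0):A a7@(4,3):A
t=4: a0@(1,0):B a1@(1,2):A a2@(1,1):A a3@(2,0):A a4@(0,3):A a5@(2,1):B a6@(4,0):A a7@(2,2):A
t=5: a0@(0,0):B a1@(1,2):A a2@(0,1):A a3@(0,2):A a4@(0,3):A a5@(1,3):B a6@(4,0):A a7@(2,2):A

(0, 3)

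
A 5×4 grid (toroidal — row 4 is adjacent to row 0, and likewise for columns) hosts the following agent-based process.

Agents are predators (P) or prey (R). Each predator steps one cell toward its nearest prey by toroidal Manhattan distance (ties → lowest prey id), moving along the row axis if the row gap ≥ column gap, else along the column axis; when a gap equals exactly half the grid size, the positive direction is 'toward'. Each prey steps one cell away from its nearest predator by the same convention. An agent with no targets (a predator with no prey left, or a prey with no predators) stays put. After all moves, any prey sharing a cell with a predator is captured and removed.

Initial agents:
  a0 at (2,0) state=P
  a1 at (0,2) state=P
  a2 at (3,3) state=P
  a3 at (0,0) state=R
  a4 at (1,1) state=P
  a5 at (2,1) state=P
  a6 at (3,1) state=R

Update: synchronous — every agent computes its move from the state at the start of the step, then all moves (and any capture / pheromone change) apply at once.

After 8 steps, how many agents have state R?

1

t=1: a0@(1,0):P a1@(0,3):P a2@(3,0):P a3@(4,0):R a4@(0,1):P a5@(3,1):P a6@(4,1):R
t=2: a0@(0,0):P a1@(4,3):P a2@(4,0):P a4@(4,1):P a5@(4,1):P a6@(3,1):R
t=3: a0@(4,0):P a1@(4,0):P a2@(3,0):P a4@(3,1):P a5@(3,1):P a6@(2,1):R
t=4: a0@(3,0):P a1@(3,0):P a2@(2,0):P a4@(2,1):P a5@(2,1):P a6@(1,1):R
t=5: a0@(2,0):P a1@(2,0):P a2@(1,0):P a4@(1,1):P a5@(1,1):P a6@(0,1):R
t=6: a0@(1,0):P a1@(1,0):P a2@(0,0):P a4@(0,1):P a5@(0,1):P a6@(4,1):R
t=7: a0@(0,0):P a1@(0,0):P a2@(4,0):P a4@(4,1):P a5@(4,1):P a6@(3,1):R
t=8: a0@(4,0):P a1@(4,0):P a2@(3,0):P a4@(3,1):P a5@(3,1):P a6@(2,1):R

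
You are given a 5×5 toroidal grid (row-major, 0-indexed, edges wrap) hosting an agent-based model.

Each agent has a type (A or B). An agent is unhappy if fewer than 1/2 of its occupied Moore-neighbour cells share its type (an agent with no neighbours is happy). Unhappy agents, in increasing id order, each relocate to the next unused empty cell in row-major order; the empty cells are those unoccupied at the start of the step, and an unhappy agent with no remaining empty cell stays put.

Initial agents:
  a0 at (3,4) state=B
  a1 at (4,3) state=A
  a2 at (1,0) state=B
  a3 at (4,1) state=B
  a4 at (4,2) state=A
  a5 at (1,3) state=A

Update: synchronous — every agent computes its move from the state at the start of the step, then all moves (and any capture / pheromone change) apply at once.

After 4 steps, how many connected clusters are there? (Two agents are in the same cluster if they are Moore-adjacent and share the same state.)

t=1: a0@(0,0):B a1@(4,3):A a2@(1,0):B a3@(0,1):B a4@(4,2):A a5@(1,3):A
t=2: (unchanged — steady state)

3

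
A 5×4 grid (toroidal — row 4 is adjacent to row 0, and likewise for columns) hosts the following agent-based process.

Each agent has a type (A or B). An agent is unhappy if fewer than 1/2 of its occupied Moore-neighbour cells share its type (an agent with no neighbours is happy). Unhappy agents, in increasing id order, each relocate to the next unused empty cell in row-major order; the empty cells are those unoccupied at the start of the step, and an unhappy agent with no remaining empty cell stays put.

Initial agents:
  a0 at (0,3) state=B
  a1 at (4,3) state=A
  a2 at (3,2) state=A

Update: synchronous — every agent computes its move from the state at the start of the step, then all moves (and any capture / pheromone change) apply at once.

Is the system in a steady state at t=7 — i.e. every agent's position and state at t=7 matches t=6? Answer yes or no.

t=1: a0@(0,0):B a1@(4,3):A a2@(3,2):A
t=2: a0@(0,1):B a1@(4,3):A a2@(3,2):A
t=3: (unchanged — steady state)

yes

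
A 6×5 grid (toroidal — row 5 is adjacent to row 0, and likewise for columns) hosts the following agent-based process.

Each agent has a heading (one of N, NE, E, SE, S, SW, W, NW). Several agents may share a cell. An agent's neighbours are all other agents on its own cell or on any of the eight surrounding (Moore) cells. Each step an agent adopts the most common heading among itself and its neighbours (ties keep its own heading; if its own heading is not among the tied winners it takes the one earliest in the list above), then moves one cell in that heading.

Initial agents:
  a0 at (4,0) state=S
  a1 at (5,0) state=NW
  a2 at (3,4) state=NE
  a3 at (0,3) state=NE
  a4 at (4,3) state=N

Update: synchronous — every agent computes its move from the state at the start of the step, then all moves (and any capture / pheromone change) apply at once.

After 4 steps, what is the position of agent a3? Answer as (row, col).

t=1: a0@(5,0):S a1@(4,4):NW a2@(2,0):NE a3@(5,4):NE a4@(3,3):N
t=2: a0@(0,0):S a1@(3,3):NW a2@(1,1):NE a3@(4,0):NE a4@(2,3):N
t=3: a0@(1,0):S a1@(2,2):NW a2@(0,2):NE a3@(3,1):NE a4@(1,3):N
t=4: a0@(2,0):S a1@(1,1):NW a2@(5,3):NE a3@(2,2):NE a4@(0,3):N

(2, 2)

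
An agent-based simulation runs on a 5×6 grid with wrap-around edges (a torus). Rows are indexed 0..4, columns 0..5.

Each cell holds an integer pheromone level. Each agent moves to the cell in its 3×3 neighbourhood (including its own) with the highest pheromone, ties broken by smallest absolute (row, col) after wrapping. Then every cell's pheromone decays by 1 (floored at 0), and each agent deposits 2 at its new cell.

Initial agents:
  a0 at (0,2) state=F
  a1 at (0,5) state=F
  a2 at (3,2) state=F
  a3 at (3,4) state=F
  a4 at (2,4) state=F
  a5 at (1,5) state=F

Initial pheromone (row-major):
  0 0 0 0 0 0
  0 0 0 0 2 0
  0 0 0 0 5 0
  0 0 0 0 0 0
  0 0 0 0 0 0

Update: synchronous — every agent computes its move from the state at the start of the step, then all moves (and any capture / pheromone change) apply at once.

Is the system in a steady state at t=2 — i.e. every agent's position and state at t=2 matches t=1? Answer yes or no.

t=1: a0@(0,1) a1@(1,4) a2@(2,1) a3@(2,4) a4@(2,4) a5@(2,4) | pheromone: 0 2 0 0 0 0 / 0 0 0 0 3 0 / 0 2 0 0 10 0 / 0 0 0 0 0 0 / 0 0 0 0 0 0
t=2: a0@(0,1) a1@(2,4) a2@(2,1) a3@(2,4) a4@(2,4) a5@(2,4) | pheromone: 0 3 0 0 0 0 / 0 0 0 0 2 0 / 0 3 0 0 17 0 / 0 0 0 0 0 0 / 0 0 0 0 0 0

no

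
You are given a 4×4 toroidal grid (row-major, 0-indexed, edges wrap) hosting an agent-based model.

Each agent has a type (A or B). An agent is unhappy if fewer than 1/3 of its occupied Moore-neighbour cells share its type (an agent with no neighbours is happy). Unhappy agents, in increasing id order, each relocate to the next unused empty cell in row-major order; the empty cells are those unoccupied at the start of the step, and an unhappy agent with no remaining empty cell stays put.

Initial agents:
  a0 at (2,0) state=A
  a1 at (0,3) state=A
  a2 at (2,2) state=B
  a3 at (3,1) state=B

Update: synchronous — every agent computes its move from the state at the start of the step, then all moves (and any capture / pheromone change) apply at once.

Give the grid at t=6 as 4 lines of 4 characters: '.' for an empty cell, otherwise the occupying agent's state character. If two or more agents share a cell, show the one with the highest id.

A..A
....
..B.
.B..

t=1: a0@(0,0):A a1@(0,3):A a2@(2,2):B a3@(3,1):B
t=2: (unchanged — steady state)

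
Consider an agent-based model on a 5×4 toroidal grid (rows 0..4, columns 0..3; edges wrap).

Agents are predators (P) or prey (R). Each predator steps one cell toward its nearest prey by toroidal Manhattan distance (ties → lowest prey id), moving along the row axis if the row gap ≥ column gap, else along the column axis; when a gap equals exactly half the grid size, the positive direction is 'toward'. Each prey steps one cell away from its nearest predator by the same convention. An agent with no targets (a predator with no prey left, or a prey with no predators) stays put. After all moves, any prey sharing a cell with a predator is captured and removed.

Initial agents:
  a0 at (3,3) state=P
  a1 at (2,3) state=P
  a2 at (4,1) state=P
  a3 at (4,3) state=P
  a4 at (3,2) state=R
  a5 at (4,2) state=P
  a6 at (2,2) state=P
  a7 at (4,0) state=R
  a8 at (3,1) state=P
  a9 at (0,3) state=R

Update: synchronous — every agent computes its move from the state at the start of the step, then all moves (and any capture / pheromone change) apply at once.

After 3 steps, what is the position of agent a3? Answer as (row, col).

(0, 3)

t=1: a0@(3,2):P a1@(3,3):P a2@(4,0):P a3@(4,0):P a4@(3,1):R a5@(3,2):P a6@(3,2):P a7@(4,3):R a8@(3,2):P a9@(1,3):R
t=2: a0@(3,1):P a1@(4,3):P a2@(4,3):P a3@(4,3):P a4@(3,0):R a5@(3,1):P a6@(3,1):P a7@(0,3):R a8@(3,1):P a9@(0,3):R
t=3: a0@(3,0):P a1@(0,3):P a2@(0,3):P a3@(0,3):P a4@(3,3):R a5@(3,0):P a6@(3,0):P a7@(1,3):R a8@(3,0):P a9@(1,3):R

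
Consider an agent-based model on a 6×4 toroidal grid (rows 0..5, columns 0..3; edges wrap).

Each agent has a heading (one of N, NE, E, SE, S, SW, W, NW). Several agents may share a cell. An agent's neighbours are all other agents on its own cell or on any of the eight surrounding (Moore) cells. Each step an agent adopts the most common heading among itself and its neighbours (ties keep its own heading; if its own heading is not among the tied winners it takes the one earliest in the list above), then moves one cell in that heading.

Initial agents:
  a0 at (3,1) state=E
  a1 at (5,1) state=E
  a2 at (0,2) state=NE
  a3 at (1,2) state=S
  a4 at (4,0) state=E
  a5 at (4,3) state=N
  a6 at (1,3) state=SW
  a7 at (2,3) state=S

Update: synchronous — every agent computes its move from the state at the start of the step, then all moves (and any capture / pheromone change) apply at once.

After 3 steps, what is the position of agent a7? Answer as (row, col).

t=1: a0@(3,2):E a1@(5,2):E a2@(5,3):NE a3@(2,2):S a4@(4,1):E a5@(3,3):N a6@(2,3):S a7@(3,3):S
t=2: a0@(4,2):S a1@(5,3):E a2@(4,0):NE a3@(3,2):S a4@(4,2):E a5@(4,3):S a6@(3,3):S a7@(4,3):S
t=3: a0@(5,2):S a1@(0,3):S a2@(5,0):S a3@(4,2):S a4@(5,2):S a5@(5,3):S a6@(4,3):S a7@(5,3):S

(5, 3)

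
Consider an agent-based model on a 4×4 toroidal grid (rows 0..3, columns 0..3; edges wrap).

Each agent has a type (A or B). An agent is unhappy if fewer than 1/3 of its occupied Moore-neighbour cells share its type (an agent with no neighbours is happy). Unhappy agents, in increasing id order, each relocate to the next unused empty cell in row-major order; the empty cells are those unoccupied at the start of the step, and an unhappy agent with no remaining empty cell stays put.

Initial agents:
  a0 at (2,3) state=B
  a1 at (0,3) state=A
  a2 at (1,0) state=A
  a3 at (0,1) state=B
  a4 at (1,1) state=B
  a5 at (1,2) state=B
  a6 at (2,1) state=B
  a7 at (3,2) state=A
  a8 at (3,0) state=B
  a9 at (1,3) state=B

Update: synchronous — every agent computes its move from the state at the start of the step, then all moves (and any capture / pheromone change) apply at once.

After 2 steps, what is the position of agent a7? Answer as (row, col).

t=1: a0@(2,3):B a1@(0,3):A a2@(0,0):A a3@(0,1):B a4@(1,1):B a5@(1,2):B a6@(2,1):B a7@(0,2):A a8@(3,0):B a9@(1,3):B
t=2: a0@(2,3):B a1@(0,3):A a2@(1,0):A a3@(0,1):B a4@(1,1):B a5@(1,2):B a6@(2,1):B a7@(2,0):A a8@(3,0):B a9@(1,3):B

(2, 0)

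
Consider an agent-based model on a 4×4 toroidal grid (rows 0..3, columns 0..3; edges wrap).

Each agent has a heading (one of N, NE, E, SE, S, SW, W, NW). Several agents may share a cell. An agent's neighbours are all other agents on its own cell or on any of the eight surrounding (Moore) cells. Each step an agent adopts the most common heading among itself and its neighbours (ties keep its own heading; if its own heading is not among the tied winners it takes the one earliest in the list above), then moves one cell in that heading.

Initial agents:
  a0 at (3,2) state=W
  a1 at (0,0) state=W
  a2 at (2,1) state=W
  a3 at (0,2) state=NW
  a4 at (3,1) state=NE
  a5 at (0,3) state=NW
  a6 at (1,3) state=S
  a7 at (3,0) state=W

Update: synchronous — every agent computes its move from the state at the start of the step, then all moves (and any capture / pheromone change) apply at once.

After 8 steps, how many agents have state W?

t=1: a0@(3,1):W a1@(0,3):W a2@(2,0):W a3@(3,1):NW a4@(3,0):W a5@(0,2):W a6@(0,2):NW a7@(3,3):W
t=2: a0@(3,0):W a1@(0,2):W a2@(2,3):W a3@(3,0):W a4@(3,3):W a5@(0,1):W a6@(0,1):W a7@(3,2):W
t=3: a0@(3,3):W a1@(0,1):W a2@(2,2):W a3@(3,3):W a4@(3,2):W a5@(0,0):W a6@(0,0):W a7@(3,1):W
t=4: a0@(3,2):W a1@(0,0):W a2@(2,1):W a3@(3,2):W a4@(3,1):W a5@(0,3):W a6@(0,3):W a7@(3,0):W
t=5: a0@(3,1):W a1@(0,3):W a2@(2,0):W a3@(3,1):W a4@(3,0):W a5@(0,2):W a6@(0,2):W a7@(3,3):W
t=6: a0@(3,0):W a1@(0,2):W a2@(2,3):W a3@(3,0):W a4@(3,3):W a5@(0,1):W a6@(0,1):W a7@(3,2):W
t=7: a0@(3,3):W a1@(0,1):W a2@(2,2):W a3@(3,3):W a4@(3,2):W a5@(0,0):W a6@(0,0):W a7@(3,1):W
t=8: a0@(3,2):W a1@(0,0):W a2@(2,1):W a3@(3,2):W a4@(3,1):W a5@(0,3):W a6@(0,3):W a7@(3,0):W

8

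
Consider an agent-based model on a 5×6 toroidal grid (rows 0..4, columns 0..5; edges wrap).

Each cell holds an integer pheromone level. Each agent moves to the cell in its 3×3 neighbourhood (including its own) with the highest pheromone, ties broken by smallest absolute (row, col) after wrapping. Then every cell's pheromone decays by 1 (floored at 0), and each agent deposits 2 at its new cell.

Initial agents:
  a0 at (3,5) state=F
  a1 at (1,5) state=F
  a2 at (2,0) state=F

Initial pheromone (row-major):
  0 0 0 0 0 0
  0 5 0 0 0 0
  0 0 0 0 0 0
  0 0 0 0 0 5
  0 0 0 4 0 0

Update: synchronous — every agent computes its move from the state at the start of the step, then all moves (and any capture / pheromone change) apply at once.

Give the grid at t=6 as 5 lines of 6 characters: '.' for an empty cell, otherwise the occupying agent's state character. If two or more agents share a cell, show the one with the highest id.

......
.F....
......
.....F
......

t=1: a0@(3,5) a1@(0,0) a2@(1,1) | pheromone: 2 0 0 0 0 0 / 0 6 0 0 0 0 / 0 0 0 0 0 0 / 0 0 0 0 0 6 / 0 0 0 3 0 0
t=2: a0@(3,5) a1@(1,1) a2@(1,1) | pheromone: 1 0 0 0 0 0 / 0 9 0 0 0 0 / 0 0 0 0 0 0 / 0 0 0 0 0 7 / 0 0 0 2 0 0
t=3: a0@(3,5) a1@(1,1) a2@(1,1) | pheromone: 0 0 0 0 0 0 / 0 12 0 0 0 0 / 0 0 0 0 0 0 / 0 0 0 0 0 8 / 0 0 0 1 0 0
t=4: a0@(3,5) a1@(1,1) a2@(1,1) | pheromone: 0 0 0 0 0 0 / 0 15 0 0 0 0 / 0 0 0 0 0 0 / 0 0 0 0 0 9 / 0 0 0 0 0 0
t=5: a0@(3,5) a1@(1,1) a2@(1,1) | pheromone: 0 0 0 0 0 0 / 0 18 0 0 0 0 / 0 0 0 0 0 0 / 0 0 0 0 0 10 / 0 0 0 0 0 0
t=6: a0@(3,5) a1@(1,1) a2@(1,1) | pheromone: 0 0 0 0 0 0 / 0 21 0 0 0 0 / 0 0 0 0 0 0 / 0 0 0 0 0 11 / 0 0 0 0 0 0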